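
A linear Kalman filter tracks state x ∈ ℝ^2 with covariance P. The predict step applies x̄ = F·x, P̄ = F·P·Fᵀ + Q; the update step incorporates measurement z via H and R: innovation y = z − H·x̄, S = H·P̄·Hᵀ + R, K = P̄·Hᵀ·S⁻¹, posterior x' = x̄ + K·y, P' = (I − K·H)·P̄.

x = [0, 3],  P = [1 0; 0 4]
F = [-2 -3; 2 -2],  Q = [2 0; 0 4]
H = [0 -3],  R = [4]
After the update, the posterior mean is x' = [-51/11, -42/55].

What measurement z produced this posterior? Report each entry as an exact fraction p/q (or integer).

x̄ = F·x = [-9, -6]
P̄ = F·P·Fᵀ + Q = [42 20; 20 24]
S = H·P̄·Hᵀ + R = [220]
K = P̄·Hᵀ·S⁻¹ = [-3/11; -18/55]
x' − x̄ = [48/11, 288/55] = K·y
y = (KᵀK)⁻¹·Kᵀ·(x' − x̄) = [-16]
z = y + H·x̄ = [-16] + [18] = [2]

z = [2]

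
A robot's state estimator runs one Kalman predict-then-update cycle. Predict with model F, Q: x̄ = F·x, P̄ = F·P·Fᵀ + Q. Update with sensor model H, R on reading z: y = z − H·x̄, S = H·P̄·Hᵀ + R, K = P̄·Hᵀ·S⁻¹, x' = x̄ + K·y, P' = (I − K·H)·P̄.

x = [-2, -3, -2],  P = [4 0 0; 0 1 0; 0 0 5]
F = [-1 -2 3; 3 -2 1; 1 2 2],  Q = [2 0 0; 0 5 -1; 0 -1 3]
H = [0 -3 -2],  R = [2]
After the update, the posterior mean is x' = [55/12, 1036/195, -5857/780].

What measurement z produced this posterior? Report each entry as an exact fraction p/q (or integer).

z = [-1]

x̄ = F·x = [2, -2, -12]
P̄ = F·P·Fᵀ + Q = [55 7 22; 7 50 17; 22 17 31]
S = H·P̄·Hᵀ + R = [780]
K = P̄·Hᵀ·S⁻¹ = [-1/12; -46/195; -113/780]
x' − x̄ = [31/12, 1426/195, 3503/780] = K·y
y = (KᵀK)⁻¹·Kᵀ·(x' − x̄) = [-31]
z = y + H·x̄ = [-31] + [30] = [-1]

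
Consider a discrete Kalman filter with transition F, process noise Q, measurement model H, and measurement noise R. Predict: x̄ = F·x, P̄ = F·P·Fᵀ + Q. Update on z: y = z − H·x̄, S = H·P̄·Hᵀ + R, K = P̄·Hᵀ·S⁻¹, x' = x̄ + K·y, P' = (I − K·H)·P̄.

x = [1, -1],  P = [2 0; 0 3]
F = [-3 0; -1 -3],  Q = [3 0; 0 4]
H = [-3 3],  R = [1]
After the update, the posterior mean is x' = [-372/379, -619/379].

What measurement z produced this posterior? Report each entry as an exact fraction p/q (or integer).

x̄ = F·x = [-3, 2]
P̄ = F·P·Fᵀ + Q = [21 6; 6 33]
S = H·P̄·Hᵀ + R = [379]
K = P̄·Hᵀ·S⁻¹ = [-45/379; 81/379]
x' − x̄ = [765/379, -1377/379] = K·y
y = (KᵀK)⁻¹·Kᵀ·(x' − x̄) = [-17]
z = y + H·x̄ = [-17] + [15] = [-2]

z = [-2]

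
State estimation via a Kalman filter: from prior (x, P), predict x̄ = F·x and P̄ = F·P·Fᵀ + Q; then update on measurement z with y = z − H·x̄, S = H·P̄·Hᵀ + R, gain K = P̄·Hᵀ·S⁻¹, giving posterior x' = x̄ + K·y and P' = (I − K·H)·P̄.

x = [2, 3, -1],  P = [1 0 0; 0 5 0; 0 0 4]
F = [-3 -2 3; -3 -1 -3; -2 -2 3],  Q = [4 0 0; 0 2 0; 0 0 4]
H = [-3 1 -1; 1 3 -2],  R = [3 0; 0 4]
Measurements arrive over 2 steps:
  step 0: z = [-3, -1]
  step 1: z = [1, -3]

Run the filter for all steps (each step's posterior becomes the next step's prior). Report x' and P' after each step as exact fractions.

step 0: x̄ = F·x = [-15, -6, -13]
step 0: P̄ = F·P·Fᵀ + Q = [69 -17 62; -17 52 -20; 62 -20 64]
step 0: y = z − H·x̄ = [-55, 6]
step 0: S = H·P̄·Hᵀ + R = [1254 623; 623 687]
step 0: K = P̄·Hᵀ·S⁻¹ = [-130444/473369 45254/473369; -27016/473369 147837/473369; -106992/473369 10206/473369]
step 0: x' = x̄ + K·y = [345409/473369, -467312/473369, -208001/473369]
step 0: P' = (I − K·H)·P̄ = [152401/473369 -103127/473369 -168998/473369; -103127/473369 1475333/473369 1865762/473369; -168998/473369 1865762/473369 2693732/473369]
step 1: x̄ = F·x = [-725606/473369, 55088/473369, -380197/473369]
step 1: P̄ = F·P·Fᵀ + Q = [12825301/473369 -15252170/473369 10173882/473369; -15252170/473369 35571114/473369 -15099252/473369; 10173882/473369 -15099252/473369 11461816/473369]
step 1: y = z − H·x̄ = [-164518/36413, -1620159/473369]
step 1: S = H·P̄·Hᵀ + R = [2051098/2801 26118777/36413; 26118777/36413 429688543/473369]
step 1: K = P̄·Hᵀ·S⁻¹ = [-19788741868/71097036485 6821623541/71097036485; 263427768/71097036485 19921864844/71097036485; -10178317484/71097036485 -1561638082/71097036485]
step 1: x' = x̄ + K·y = [-42921475593/71097036485, -61101164212/71097036485, -5771531979/71097036485]
step 1: P' = (I − K·H)·P̄ = [22711029302/71097036485 -12958259742/71097036485 -21725122044/71097036485; -12958259742/71097036485 168814710962/71097036485 206899206884/71097036485; -21725122044/71097036485 206899206884/71097036485 302609525468/71097036485]

step 0: x' = [345409/473369, -467312/473369, -208001/473369], P' = [152401/473369 -103127/473369 -168998/473369; -103127/473369 1475333/473369 1865762/473369; -168998/473369 1865762/473369 2693732/473369]
step 1: x' = [-42921475593/71097036485, -61101164212/71097036485, -5771531979/71097036485], P' = [22711029302/71097036485 -12958259742/71097036485 -21725122044/71097036485; -12958259742/71097036485 168814710962/71097036485 206899206884/71097036485; -21725122044/71097036485 206899206884/71097036485 302609525468/71097036485]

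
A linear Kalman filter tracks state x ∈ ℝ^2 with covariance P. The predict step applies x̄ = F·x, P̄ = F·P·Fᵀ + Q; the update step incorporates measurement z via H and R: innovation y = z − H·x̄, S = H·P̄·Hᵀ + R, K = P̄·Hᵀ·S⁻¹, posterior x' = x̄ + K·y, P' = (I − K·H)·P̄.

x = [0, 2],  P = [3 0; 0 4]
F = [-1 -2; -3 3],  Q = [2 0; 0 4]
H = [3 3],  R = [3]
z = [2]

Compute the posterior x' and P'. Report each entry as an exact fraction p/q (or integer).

x̄ = F·x = [-4, 6]
P̄ = F·P·Fᵀ + Q = [21 -15; -15 67]
y = z − H·x̄ = [-4]
S = H·P̄·Hᵀ + R = [525]
K = P̄·Hᵀ·S⁻¹ = [6/175; 52/175]
x' = x̄ + K·y = [-724/175, 842/175]
P' = (I − K·H)·P̄ = [3567/175 -3561/175; -3561/175 3613/175]

x' = [-724/175, 842/175]
P' = [3567/175 -3561/175; -3561/175 3613/175]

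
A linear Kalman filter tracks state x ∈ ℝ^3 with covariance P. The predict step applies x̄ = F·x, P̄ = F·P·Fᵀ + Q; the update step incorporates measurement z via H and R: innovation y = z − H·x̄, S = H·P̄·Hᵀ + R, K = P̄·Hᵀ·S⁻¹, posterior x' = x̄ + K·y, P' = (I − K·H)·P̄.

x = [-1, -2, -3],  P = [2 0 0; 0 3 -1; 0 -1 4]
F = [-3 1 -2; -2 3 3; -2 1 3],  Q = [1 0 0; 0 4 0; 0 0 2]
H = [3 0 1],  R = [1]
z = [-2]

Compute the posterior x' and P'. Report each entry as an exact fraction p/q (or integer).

x̄ = F·x = [7, -13, -9]
P̄ = F·P·Fᵀ + Q = [42 0 -10; 0 57 41; -10 41 43]
y = z − H·x̄ = [-14]
S = H·P̄·Hᵀ + R = [362]
K = P̄·Hᵀ·S⁻¹ = [58/181; 41/362; 13/362]
x' = x̄ + K·y = [455/181, -2640/181, -1720/181]
P' = (I − K·H)·P̄ = [874/181 -2378/181 -2564/181; -2378/181 18953/362 14309/362; -2564/181 14309/362 15397/362]

x' = [455/181, -2640/181, -1720/181]
P' = [874/181 -2378/181 -2564/181; -2378/181 18953/362 14309/362; -2564/181 14309/362 15397/362]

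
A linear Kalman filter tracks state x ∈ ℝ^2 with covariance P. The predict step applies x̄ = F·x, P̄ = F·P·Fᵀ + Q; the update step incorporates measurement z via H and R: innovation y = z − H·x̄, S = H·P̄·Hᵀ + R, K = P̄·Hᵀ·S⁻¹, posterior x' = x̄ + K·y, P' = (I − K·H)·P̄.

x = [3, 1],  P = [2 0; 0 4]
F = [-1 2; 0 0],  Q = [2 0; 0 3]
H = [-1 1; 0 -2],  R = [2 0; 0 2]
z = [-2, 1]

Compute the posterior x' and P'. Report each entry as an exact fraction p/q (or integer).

x̄ = F·x = [-1, 0]
P̄ = F·P·Fᵀ + Q = [20 0; 0 3]
y = z − H·x̄ = [-3, 1]
S = H·P̄·Hᵀ + R = [25 -6; -6 14]
K = P̄·Hᵀ·S⁻¹ = [-140/157 -60/157; 3/157 -66/157]
x' = x̄ + K·y = [203/157, -75/157]
P' = (I − K·H)·P̄ = [340/157 60/157; 60/157 66/157]

x' = [203/157, -75/157]
P' = [340/157 60/157; 60/157 66/157]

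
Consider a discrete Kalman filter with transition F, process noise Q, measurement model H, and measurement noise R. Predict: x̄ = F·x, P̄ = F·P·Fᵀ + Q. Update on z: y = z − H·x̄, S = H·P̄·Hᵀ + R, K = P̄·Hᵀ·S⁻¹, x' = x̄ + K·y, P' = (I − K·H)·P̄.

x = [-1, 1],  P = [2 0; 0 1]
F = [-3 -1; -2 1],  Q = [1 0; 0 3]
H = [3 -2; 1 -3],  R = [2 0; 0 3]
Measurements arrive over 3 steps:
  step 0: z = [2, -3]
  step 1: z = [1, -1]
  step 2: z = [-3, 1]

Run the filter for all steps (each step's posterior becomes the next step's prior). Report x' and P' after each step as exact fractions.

step 0: x̄ = F·x = [2, 3]
step 0: P̄ = F·P·Fᵀ + Q = [20 11; 11 12]
step 0: y = z − H·x̄ = [2, 4]
step 0: S = H·P̄·Hᵀ + R = [98 11; 11 65]
step 0: K = P̄·Hᵀ·S⁻¹ = [871/2083 -564/2083; 860/6249 -2549/6249]
step 0: x' = x̄ + K·y = [3652/2083, 10271/6249]
step 0: P' = (I − K·H)·P̄ = [1230/2083 974/2083; 974/2083 3523/6249]
step 1: x̄ = F·x = [-43139/6249, -11641/6249]
step 1: P̄ = F·P·Fᵀ + Q = [60514/6249 15695/6249; 15695/6249 25342/6249]
step 1: y = z − H·x̄ = [112384/6249, 1967/6249]
step 1: S = H·P̄·Hᵀ + R = [470152/6249 160949/6249; 160949/6249 213169/6249]
step 1: K = P̄·Hᵀ·S⁻¹ = [530687/1321407 -317440/1321407; 1431112/11892663 -4446389/11892663]
step 1: x' = x̄ + K·y = [321995/1321407, 2183638/11892663]
step 1: P' = (I − K·H)·P̄ = [80774/146823 559762/1321407; 559762/1321407 6125675/11892663]
step 2: x̄ = F·x = [-10877503/11892663, -3612272/11892663]
step 2: P̄ = F·P·Fᵀ + Q = [107129732/11892663 28092631/11892663; 28092631/11892663 47823008/11892663]
step 2: y = z − H·x̄ = [-10270024/11892663, 11933350/11892663]
step 2: S = H·P̄·Hᵀ + R = [842133374/11892663 299308303/11892663; 299308303/11892663 404659007/11892663]
step 2: K = P̄·Hᵀ·S⁻¹ = [938743263/2346838127 -561816448/2346838127; 2516921486/21121543143 -7883830351/21121543143]
step 2: x' = x̄ + K·y = [-3520910911/2346838127, -5499920690/7040514381]
step 2: P' = (I − K·H)·P̄ = [1286194038/2346838127 990547794/2346838127; 990547794/2346838127 10855473733/21121543143]

step 0: x' = [3652/2083, 10271/6249], P' = [1230/2083 974/2083; 974/2083 3523/6249]
step 1: x' = [321995/1321407, 2183638/11892663], P' = [80774/146823 559762/1321407; 559762/1321407 6125675/11892663]
step 2: x' = [-3520910911/2346838127, -5499920690/7040514381], P' = [1286194038/2346838127 990547794/2346838127; 990547794/2346838127 10855473733/21121543143]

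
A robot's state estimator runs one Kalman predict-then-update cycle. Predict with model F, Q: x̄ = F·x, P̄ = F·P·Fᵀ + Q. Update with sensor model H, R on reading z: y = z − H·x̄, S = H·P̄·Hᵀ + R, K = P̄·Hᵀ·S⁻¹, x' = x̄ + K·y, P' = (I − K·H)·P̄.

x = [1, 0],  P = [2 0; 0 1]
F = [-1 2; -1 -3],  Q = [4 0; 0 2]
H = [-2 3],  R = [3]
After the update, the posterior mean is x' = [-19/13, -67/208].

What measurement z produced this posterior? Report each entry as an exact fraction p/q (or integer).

z = [2]

x̄ = F·x = [-1, -1]
P̄ = F·P·Fᵀ + Q = [10 -4; -4 13]
S = H·P̄·Hᵀ + R = [208]
K = P̄·Hᵀ·S⁻¹ = [-2/13; 47/208]
x' − x̄ = [-6/13, 141/208] = K·y
y = (KᵀK)⁻¹·Kᵀ·(x' − x̄) = [3]
z = y + H·x̄ = [3] + [-1] = [2]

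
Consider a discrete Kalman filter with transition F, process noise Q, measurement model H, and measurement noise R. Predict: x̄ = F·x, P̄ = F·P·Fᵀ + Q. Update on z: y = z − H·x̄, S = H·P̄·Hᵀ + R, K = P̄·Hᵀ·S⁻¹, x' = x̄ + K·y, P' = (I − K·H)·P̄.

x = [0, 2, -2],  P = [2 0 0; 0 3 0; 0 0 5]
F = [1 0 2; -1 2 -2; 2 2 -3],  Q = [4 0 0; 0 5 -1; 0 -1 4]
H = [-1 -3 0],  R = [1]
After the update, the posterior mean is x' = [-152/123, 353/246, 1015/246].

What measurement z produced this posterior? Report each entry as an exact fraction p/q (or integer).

z = [-3]

x̄ = F·x = [-4, 8, 10]
P̄ = F·P·Fᵀ + Q = [26 -22 -26; -22 39 37; -26 37 69]
S = H·P̄·Hᵀ + R = [246]
K = P̄·Hᵀ·S⁻¹ = [20/123; -95/246; -85/246]
x' − x̄ = [340/123, -1615/246, -1445/246] = K·y
y = (KᵀK)⁻¹·Kᵀ·(x' − x̄) = [17]
z = y + H·x̄ = [17] + [-20] = [-3]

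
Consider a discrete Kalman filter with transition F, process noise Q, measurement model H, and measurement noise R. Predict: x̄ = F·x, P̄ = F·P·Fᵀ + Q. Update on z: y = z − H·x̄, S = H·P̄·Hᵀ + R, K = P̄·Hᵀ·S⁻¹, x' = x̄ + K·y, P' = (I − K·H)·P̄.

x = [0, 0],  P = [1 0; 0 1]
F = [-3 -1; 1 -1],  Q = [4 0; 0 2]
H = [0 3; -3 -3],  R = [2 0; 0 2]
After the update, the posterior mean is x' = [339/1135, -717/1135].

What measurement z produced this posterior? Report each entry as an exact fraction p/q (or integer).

z = [-2, 1]

x̄ = F·x = [0, 0]
P̄ = F·P·Fᵀ + Q = [14 -2; -2 4]
S = H·P̄·Hᵀ + R = [38 -18; -18 128]
K = P̄·Hᵀ·S⁻¹ = [-354/1135 -369/1135; 357/1135 -3/1135]
x' − x̄ = [339/1135, -717/1135] = K·y
y = (KᵀK)⁻¹·Kᵀ·(x' − x̄) = [-2, 1]
z = y + H·x̄ = [-2, 1] + [0, 0] = [-2, 1]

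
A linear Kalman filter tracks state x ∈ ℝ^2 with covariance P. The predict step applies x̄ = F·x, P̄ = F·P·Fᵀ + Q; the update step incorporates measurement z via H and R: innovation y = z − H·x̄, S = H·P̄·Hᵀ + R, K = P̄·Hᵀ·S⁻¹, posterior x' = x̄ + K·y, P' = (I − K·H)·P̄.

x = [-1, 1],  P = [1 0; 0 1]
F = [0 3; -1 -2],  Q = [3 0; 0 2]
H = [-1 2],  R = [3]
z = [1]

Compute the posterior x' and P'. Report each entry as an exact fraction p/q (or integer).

x' = [57/67, 53/67]
P' = [228/67 78/67; 78/67 69/67]

x̄ = F·x = [3, -1]
P̄ = F·P·Fᵀ + Q = [12 -6; -6 7]
y = z − H·x̄ = [6]
S = H·P̄·Hᵀ + R = [67]
K = P̄·Hᵀ·S⁻¹ = [-24/67; 20/67]
x' = x̄ + K·y = [57/67, 53/67]
P' = (I − K·H)·P̄ = [228/67 78/67; 78/67 69/67]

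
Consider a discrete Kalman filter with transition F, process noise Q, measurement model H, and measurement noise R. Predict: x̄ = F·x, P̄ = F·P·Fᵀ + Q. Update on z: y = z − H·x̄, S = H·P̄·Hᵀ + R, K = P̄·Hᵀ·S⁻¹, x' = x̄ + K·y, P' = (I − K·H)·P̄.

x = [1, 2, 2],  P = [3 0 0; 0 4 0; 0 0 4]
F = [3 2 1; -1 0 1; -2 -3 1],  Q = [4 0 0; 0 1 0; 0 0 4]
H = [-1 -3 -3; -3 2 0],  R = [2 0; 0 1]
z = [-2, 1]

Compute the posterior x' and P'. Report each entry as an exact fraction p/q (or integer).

x̄ = F·x = [9, 1, -6]
P̄ = F·P·Fᵀ + Q = [51 -5 -38; -5 8 10; -38 10 56]
y = z − H·x̄ = [-8, 26]
S = H·P̄·Hᵀ + R = [551 -332; -332 552]
K = P̄·Hᵀ·S⁻¹ = [-395/6926 -9131/27704; -4189/48482 813/193928; -5479/24241 10357/96964]
x' = x̄ + K·y = [12285/13852, 174557/96964, -68587/48482]
P' = (I − K·H)·P̄ = [47791/27704 67121/27704 -40999/13852; 67121/27704 705177/193928 -425311/96964; -40999/13852 -425311/96964 267793/48482]

x' = [12285/13852, 174557/96964, -68587/48482]
P' = [47791/27704 67121/27704 -40999/13852; 67121/27704 705177/193928 -425311/96964; -40999/13852 -425311/96964 267793/48482]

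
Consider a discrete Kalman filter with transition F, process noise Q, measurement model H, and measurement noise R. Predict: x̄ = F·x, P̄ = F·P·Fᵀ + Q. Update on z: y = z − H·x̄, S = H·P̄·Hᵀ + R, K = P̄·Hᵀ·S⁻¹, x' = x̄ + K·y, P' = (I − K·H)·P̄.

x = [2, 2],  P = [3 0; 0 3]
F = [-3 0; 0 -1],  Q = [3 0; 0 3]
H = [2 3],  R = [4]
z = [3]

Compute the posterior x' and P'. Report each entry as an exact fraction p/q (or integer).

x' = [96/89, 11/89]
P' = [870/89 -540/89; -540/89 372/89]

x̄ = F·x = [-6, -2]
P̄ = F·P·Fᵀ + Q = [30 0; 0 6]
y = z − H·x̄ = [21]
S = H·P̄·Hᵀ + R = [178]
K = P̄·Hᵀ·S⁻¹ = [30/89; 9/89]
x' = x̄ + K·y = [96/89, 11/89]
P' = (I − K·H)·P̄ = [870/89 -540/89; -540/89 372/89]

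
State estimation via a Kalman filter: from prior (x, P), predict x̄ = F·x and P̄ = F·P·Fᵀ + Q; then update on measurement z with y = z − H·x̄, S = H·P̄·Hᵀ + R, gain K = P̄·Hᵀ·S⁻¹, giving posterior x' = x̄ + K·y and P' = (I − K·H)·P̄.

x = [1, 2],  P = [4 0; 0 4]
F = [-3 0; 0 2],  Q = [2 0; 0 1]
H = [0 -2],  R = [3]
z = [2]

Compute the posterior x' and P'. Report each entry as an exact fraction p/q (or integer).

x' = [-3, -56/71]
P' = [38 0; 0 51/71]

x̄ = F·x = [-3, 4]
P̄ = F·P·Fᵀ + Q = [38 0; 0 17]
y = z − H·x̄ = [10]
S = H·P̄·Hᵀ + R = [71]
K = P̄·Hᵀ·S⁻¹ = [0; -34/71]
x' = x̄ + K·y = [-3, -56/71]
P' = (I − K·H)·P̄ = [38 0; 0 51/71]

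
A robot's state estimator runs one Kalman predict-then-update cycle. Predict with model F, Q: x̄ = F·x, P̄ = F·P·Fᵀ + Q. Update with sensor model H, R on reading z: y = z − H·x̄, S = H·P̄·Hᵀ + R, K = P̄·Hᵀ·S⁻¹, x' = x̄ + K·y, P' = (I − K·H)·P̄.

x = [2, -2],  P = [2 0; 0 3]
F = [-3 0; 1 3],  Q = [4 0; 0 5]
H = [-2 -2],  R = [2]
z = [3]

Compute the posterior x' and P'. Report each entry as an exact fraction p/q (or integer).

x̄ = F·x = [-6, -4]
P̄ = F·P·Fᵀ + Q = [22 -6; -6 34]
y = z − H·x̄ = [-17]
S = H·P̄·Hᵀ + R = [178]
K = P̄·Hᵀ·S⁻¹ = [-16/89; -28/89]
x' = x̄ + K·y = [-262/89, 120/89]
P' = (I − K·H)·P̄ = [1446/89 -1430/89; -1430/89 1458/89]

x' = [-262/89, 120/89]
P' = [1446/89 -1430/89; -1430/89 1458/89]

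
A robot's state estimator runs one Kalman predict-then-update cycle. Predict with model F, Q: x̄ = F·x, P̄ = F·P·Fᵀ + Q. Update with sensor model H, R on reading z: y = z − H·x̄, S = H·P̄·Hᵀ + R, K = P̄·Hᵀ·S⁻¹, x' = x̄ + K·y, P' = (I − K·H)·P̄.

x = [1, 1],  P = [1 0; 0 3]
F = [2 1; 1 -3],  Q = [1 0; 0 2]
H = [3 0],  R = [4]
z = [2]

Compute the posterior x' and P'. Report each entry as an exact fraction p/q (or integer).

x̄ = F·x = [3, -2]
P̄ = F·P·Fᵀ + Q = [8 -7; -7 30]
y = z − H·x̄ = [-7]
S = H·P̄·Hᵀ + R = [76]
K = P̄·Hᵀ·S⁻¹ = [6/19; -21/76]
x' = x̄ + K·y = [15/19, -5/76]
P' = (I − K·H)·P̄ = [8/19 -7/19; -7/19 1839/76]

x' = [15/19, -5/76]
P' = [8/19 -7/19; -7/19 1839/76]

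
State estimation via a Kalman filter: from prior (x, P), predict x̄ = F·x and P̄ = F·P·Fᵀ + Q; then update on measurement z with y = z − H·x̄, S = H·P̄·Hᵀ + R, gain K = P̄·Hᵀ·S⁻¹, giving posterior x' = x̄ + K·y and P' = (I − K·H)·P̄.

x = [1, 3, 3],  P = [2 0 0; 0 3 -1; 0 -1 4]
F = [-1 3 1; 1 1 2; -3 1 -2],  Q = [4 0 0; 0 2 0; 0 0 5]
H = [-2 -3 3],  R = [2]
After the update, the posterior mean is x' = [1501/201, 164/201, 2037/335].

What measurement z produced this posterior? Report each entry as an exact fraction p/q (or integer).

x̄ = F·x = [11, 10, -6]
P̄ = F·P·Fᵀ + Q = [31 8 12; 8 19 -19; 12 -19 46]
S = H·P̄·Hᵀ + R = [1005]
K = P̄·Hᵀ·S⁻¹ = [-10/201; -26/201; 57/335]
x' − x̄ = [-710/201, -1846/201, 4047/335] = K·y
y = (KᵀK)⁻¹·Kᵀ·(x' − x̄) = [71]
z = y + H·x̄ = [71] + [-70] = [1]

z = [1]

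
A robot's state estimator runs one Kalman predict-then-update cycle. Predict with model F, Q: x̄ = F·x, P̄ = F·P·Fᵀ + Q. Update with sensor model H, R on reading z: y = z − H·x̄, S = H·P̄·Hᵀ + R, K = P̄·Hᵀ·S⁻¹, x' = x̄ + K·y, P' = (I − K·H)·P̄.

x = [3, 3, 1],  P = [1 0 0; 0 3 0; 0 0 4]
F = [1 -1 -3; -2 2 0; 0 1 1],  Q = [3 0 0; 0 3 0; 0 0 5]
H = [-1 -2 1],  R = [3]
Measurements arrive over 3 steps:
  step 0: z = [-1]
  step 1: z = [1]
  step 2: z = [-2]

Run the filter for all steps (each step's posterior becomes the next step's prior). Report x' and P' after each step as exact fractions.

step 0: x̄ = F·x = [-3, 0, 4]
step 0: P̄ = F·P·Fᵀ + Q = [43 -8 -15; -8 19 6; -15 6 12]
step 0: y = z − H·x̄ = [-8]
step 0: S = H·P̄·Hᵀ + R = [108]
step 0: K = P̄·Hᵀ·S⁻¹ = [-7/18; -2/9; 5/36]
step 0: x' = x̄ + K·y = [1/9, 16/9, 26/9]
step 0: P' = (I − K·H)·P̄ = [80/3 -52/3 -55/6; -52/3 41/3 28/3; -55/6 28/3 119/12]
step 1: x̄ = F·x = [-31/3, 10/3, 14/3]
step 1: P̄ = F·P·Fᵀ + Q = [1113/4 -261 -429/4; -261 303 99; -429/4 99 189/4]
step 1: y = z − H·x̄ = [-22/3]
step 1: S = H·P̄·Hᵀ + R = [315]
step 1: K = P̄·Hᵀ·S⁻¹ = [13/30; -82/105; -29/210]
step 1: x' = x̄ + K·y = [-608/45, 2854/315, 1789/315]
step 1: P' = (I − K·H)·P̄ = [2191/10 -772/5 -442/5; -772/5 3881/35 2276/35; -442/5 2276/35 2887/70]
step 2: x̄ = F·x = [-4159/105, 316/7, 4643/315]
step 2: P̄ = F·P·Fᵀ + Q = [67674/35 -15387/7 -51627/70; -15387/7 17907/7 5862/7; -51627/70 5862/7 20103/70]
step 2: y = z − H·x̄ = [2138/63]
step 2: S = H·P̄·Hᵀ + R = [25047/14]
step 2: K = P̄·Hᵀ·S⁻¹ = [8051/8349; -9710/8349; -3034/8349]
step 2: x' = x̄ + K·y = [-2586469/375705, 426368/75141, 904421/375705]
step 2: P' = (I − K·H)·P̄ = [7511497/27830 -533488/2783 -3077753/27830; -533488/2783 384733/2783 226268/2783; -3077753/27830 226268/2783 1417267/27830]

step 0: x' = [1/9, 16/9, 26/9], P' = [80/3 -52/3 -55/6; -52/3 41/3 28/3; -55/6 28/3 119/12]
step 1: x' = [-608/45, 2854/315, 1789/315], P' = [2191/10 -772/5 -442/5; -772/5 3881/35 2276/35; -442/5 2276/35 2887/70]
step 2: x' = [-2586469/375705, 426368/75141, 904421/375705], P' = [7511497/27830 -533488/2783 -3077753/27830; -533488/2783 384733/2783 226268/2783; -3077753/27830 226268/2783 1417267/27830]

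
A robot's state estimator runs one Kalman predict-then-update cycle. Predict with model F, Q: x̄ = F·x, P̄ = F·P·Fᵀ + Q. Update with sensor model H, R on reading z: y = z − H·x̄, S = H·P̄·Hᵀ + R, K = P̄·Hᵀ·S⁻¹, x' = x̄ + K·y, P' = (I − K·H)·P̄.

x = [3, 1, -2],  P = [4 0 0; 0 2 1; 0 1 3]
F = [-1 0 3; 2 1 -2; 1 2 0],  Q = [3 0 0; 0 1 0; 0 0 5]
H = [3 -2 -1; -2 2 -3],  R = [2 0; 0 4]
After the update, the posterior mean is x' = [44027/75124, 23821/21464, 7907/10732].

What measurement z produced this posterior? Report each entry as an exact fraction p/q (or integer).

x̄ = F·x = [-9, 11, 5]
P̄ = F·P·Fᵀ + Q = [34 -23 2; -23 27 8; 2 8 17]
S = H·P̄·Hᵀ + R = [729 -473; -473 513]
K = P̄·Hᵀ·S⁻¹ = [9069/75124 -9211/75124; -4465/21464 -937/21464; -2307/10732 -2943/10732]
x' − x̄ = [720143/75124, -212283/21464, -45753/10732] = K·y
y = (KᵀK)⁻¹·Kᵀ·(x' − x̄) = [53, -26]
z = y + H·x̄ = [53, -26] + [-54, 25] = [-1, -1]

z = [-1, -1]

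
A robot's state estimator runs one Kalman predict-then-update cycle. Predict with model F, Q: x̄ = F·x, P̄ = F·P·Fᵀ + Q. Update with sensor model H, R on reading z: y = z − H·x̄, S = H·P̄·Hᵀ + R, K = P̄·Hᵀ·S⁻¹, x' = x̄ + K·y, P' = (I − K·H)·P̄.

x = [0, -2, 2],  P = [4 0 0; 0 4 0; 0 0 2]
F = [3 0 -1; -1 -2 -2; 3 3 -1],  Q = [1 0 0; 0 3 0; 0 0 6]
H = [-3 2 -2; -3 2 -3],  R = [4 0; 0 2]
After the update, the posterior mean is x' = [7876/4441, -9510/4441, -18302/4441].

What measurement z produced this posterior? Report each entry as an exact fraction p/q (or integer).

z = [-2, 3]

x̄ = F·x = [-2, 0, -8]
P̄ = F·P·Fᵀ + Q = [39 -8 38; -8 31 -32; 38 -32 80]
S = H·P̄·Hᵀ + R = [1607 1941; 1941 2361]
K = P̄·Hᵀ·S⁻¹ = [-2337/4441 4370/13323; 148/4441 662/13323; 2220/4441 -7834/13323]
x' − x̄ = [16758/4441, -9510/4441, 17226/4441] = K·y
y = (KᵀK)⁻¹·Kᵀ·(x' − x̄) = [-24, -27]
z = y + H·x̄ = [-24, -27] + [22, 30] = [-2, 3]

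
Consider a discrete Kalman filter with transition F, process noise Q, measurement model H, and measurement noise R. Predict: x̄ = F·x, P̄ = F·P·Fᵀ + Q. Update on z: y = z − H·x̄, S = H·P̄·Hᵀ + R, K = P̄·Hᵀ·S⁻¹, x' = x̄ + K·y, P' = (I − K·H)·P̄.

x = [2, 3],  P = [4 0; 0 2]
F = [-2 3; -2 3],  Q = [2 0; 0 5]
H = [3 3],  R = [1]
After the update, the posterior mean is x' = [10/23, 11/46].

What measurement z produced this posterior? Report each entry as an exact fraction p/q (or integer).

x̄ = F·x = [5, 5]
P̄ = F·P·Fᵀ + Q = [36 34; 34 39]
S = H·P̄·Hᵀ + R = [1288]
K = P̄·Hᵀ·S⁻¹ = [15/92; 219/1288]
x' − x̄ = [-105/23, -219/46] = K·y
y = (KᵀK)⁻¹·Kᵀ·(x' − x̄) = [-28]
z = y + H·x̄ = [-28] + [30] = [2]

z = [2]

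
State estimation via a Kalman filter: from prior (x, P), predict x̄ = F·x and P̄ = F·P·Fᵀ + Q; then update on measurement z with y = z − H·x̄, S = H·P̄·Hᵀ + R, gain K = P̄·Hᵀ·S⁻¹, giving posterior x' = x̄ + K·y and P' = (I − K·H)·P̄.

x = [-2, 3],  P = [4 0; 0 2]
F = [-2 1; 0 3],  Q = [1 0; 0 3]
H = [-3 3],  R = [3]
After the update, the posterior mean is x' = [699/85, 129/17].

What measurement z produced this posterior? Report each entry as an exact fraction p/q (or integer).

x̄ = F·x = [7, 9]
P̄ = F·P·Fᵀ + Q = [19 6; 6 21]
S = H·P̄·Hᵀ + R = [255]
K = P̄·Hᵀ·S⁻¹ = [-13/85; 3/17]
x' − x̄ = [104/85, -24/17] = K·y
y = (KᵀK)⁻¹·Kᵀ·(x' − x̄) = [-8]
z = y + H·x̄ = [-8] + [6] = [-2]

z = [-2]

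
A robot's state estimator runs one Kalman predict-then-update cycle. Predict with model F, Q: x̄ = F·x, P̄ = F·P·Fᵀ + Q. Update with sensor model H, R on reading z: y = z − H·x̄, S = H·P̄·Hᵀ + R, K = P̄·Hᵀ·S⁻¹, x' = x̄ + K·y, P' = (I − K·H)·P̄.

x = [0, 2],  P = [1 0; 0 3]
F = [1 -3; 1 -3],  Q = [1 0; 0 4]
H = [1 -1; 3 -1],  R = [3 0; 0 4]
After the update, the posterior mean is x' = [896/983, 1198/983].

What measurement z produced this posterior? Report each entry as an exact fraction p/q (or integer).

z = [-1, 2]

x̄ = F·x = [-6, -6]
P̄ = F·P·Fᵀ + Q = [29 28; 28 32]
S = H·P̄·Hᵀ + R = [8 7; 7 129]
K = P̄·Hᵀ·S⁻¹ = [-284/983 465/983; -880/983 444/983]
x' − x̄ = [6794/983, 7096/983] = K·y
y = (KᵀK)⁻¹·Kᵀ·(x' − x̄) = [-1, 14]
z = y + H·x̄ = [-1, 14] + [0, -12] = [-1, 2]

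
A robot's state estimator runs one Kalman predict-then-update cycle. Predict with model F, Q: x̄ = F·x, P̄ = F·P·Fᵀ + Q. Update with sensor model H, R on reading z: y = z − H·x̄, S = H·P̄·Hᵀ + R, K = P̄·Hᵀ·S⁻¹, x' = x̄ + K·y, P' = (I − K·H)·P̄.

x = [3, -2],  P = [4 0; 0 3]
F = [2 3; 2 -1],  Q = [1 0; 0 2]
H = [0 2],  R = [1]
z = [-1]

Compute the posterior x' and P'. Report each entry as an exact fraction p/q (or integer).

x' = [-14/5, -2/5]
P' = [3544/85 7/85; 7/85 21/85]

x̄ = F·x = [0, 8]
P̄ = F·P·Fᵀ + Q = [44 7; 7 21]
y = z − H·x̄ = [-17]
S = H·P̄·Hᵀ + R = [85]
K = P̄·Hᵀ·S⁻¹ = [14/85; 42/85]
x' = x̄ + K·y = [-14/5, -2/5]
P' = (I − K·H)·P̄ = [3544/85 7/85; 7/85 21/85]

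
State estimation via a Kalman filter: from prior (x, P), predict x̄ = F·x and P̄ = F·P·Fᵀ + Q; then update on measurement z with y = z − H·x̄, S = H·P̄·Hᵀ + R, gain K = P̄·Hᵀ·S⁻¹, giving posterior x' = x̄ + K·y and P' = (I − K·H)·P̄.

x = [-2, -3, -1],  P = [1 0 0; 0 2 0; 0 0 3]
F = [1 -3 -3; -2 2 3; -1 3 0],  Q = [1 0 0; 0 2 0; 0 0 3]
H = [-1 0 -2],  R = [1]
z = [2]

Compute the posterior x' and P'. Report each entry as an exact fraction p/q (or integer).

x̄ = F·x = [10, -5, -7]
P̄ = F·P·Fᵀ + Q = [47 -41 -19; -41 41 14; -19 14 22]
y = z − H·x̄ = [-2]
S = H·P̄·Hᵀ + R = [60]
K = P̄·Hᵀ·S⁻¹ = [-3/20; 13/60; -5/12]
x' = x̄ + K·y = [103/10, -163/30, -37/6]
P' = (I − K·H)·P̄ = [913/20 -781/20 -91/4; -781/20 2291/60 233/12; -91/4 233/12 139/12]

x' = [103/10, -163/30, -37/6]
P' = [913/20 -781/20 -91/4; -781/20 2291/60 233/12; -91/4 233/12 139/12]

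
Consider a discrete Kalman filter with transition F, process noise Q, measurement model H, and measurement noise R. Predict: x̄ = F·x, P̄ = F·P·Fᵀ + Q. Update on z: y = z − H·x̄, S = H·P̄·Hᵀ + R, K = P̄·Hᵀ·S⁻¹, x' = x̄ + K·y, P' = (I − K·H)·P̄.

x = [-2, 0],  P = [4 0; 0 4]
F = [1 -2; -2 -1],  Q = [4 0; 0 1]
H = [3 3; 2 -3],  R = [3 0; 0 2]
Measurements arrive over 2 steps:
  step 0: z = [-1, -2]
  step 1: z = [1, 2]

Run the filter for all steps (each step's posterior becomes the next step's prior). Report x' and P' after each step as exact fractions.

step 0: x' = [-74/121, 92/317], P' = [24/121 0; 0 42/317]
step 1: x' = [15454718/29144919, -1864956/9714973], P' = [5592028/29144919 -3368/9714973; -3368/9714973 1211314/9714973]

step 0: x̄ = F·x = [-2, 4]
step 0: P̄ = F·P·Fᵀ + Q = [24 0; 0 21]
step 0: y = z − H·x̄ = [-7, 14]
step 0: S = H·P̄·Hᵀ + R = [408 -45; -45 287]
step 0: K = P̄·Hᵀ·S⁻¹ = [24/121 24/121; 42/317 -63/317]
step 0: x' = x̄ + K·y = [-74/121, 92/317]
step 0: P' = (I − K·H)·P̄ = [24/121 0; 0 42/317]
step 1: x̄ = F·x = [-45722/38357, 35784/38357]
step 1: P̄ = F·P·Fᵀ + Q = [181364/38357 -5052/38357; -5052/38357 73871/38357]
step 1: y = z − H·x̄ = [68171/38357, 275510/38357]
step 1: S = H·P̄·Hᵀ + R = [2321250/38357 438501/38357; 438501/38357 1527633/38357]
step 1: K = P̄·Hᵀ·S⁻¹ = [5581924/29144919 5607184/29144919; 1207946/9714973 -1820339/9714973]
step 1: x' = x̄ + K·y = [15454718/29144919, -1864956/9714973]
step 1: P' = (I − K·H)·P̄ = [5592028/29144919 -3368/9714973; -3368/9714973 1211314/9714973]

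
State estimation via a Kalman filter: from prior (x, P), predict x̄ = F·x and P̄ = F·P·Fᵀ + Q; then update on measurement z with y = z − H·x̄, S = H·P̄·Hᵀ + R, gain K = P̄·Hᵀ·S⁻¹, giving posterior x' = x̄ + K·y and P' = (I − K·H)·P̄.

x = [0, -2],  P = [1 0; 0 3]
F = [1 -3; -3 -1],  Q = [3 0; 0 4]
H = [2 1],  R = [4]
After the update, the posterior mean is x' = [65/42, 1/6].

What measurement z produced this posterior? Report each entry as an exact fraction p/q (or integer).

x̄ = F·x = [6, 2]
P̄ = F·P·Fᵀ + Q = [31 6; 6 16]
S = H·P̄·Hᵀ + R = [168]
K = P̄·Hᵀ·S⁻¹ = [17/42; 1/6]
x' − x̄ = [-187/42, -11/6] = K·y
y = (KᵀK)⁻¹·Kᵀ·(x' − x̄) = [-11]
z = y + H·x̄ = [-11] + [14] = [3]

z = [3]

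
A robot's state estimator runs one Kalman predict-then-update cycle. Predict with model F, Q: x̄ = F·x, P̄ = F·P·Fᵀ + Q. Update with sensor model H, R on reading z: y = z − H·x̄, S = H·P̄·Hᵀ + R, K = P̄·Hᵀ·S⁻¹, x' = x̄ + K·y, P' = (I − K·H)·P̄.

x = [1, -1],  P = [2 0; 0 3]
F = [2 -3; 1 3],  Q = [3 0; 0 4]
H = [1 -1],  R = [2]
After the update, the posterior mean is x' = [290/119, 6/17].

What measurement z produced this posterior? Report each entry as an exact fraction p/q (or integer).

x̄ = F·x = [5, -2]
P̄ = F·P·Fᵀ + Q = [38 -23; -23 33]
S = H·P̄·Hᵀ + R = [119]
K = P̄·Hᵀ·S⁻¹ = [61/119; -8/17]
x' − x̄ = [-305/119, 40/17] = K·y
y = (KᵀK)⁻¹·Kᵀ·(x' − x̄) = [-5]
z = y + H·x̄ = [-5] + [7] = [2]

z = [2]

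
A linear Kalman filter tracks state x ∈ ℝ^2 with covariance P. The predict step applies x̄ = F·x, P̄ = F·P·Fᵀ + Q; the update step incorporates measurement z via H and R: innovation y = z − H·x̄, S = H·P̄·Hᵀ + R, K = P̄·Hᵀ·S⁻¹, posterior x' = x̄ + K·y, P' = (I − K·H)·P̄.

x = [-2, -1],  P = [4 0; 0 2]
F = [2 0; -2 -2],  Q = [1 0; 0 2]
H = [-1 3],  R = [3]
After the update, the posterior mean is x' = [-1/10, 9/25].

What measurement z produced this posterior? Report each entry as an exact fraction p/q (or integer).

x̄ = F·x = [-4, 6]
P̄ = F·P·Fᵀ + Q = [17 -16; -16 26]
S = H·P̄·Hᵀ + R = [350]
K = P̄·Hᵀ·S⁻¹ = [-13/70; 47/175]
x' − x̄ = [39/10, -141/25] = K·y
y = (KᵀK)⁻¹·Kᵀ·(x' − x̄) = [-21]
z = y + H·x̄ = [-21] + [22] = [1]

z = [1]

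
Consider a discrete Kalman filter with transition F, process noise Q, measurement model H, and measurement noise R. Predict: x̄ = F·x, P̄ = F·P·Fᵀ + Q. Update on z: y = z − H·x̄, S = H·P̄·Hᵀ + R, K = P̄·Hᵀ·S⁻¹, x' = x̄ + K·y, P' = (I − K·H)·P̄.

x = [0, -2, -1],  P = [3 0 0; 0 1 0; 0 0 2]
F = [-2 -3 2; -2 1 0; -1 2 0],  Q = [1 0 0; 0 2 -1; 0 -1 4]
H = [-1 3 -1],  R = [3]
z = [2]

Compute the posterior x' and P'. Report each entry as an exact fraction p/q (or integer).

x' = [308/83, 66/83, -252/83]
P' = [2481/83 834/83 30/83; 834/83 404/83 291/83; 30/83 291/83 813/83]

x̄ = F·x = [4, -2, -4]
P̄ = F·P·Fᵀ + Q = [30 9 0; 9 15 7; 0 7 11]
y = z − H·x̄ = [8]
S = H·P̄·Hᵀ + R = [83]
K = P̄·Hᵀ·S⁻¹ = [-3/83; 29/83; 10/83]
x' = x̄ + K·y = [308/83, 66/83, -252/83]
P' = (I − K·H)·P̄ = [2481/83 834/83 30/83; 834/83 404/83 291/83; 30/83 291/83 813/83]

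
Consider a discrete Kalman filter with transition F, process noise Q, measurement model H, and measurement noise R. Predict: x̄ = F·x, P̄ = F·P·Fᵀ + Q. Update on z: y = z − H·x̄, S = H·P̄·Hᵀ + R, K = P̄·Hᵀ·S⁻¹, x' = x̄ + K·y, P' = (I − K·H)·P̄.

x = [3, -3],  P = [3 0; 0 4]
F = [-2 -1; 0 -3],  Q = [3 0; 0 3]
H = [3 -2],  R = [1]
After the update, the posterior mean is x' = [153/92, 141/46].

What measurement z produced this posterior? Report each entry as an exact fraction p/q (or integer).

x̄ = F·x = [-3, 9]
P̄ = F·P·Fᵀ + Q = [19 12; 12 39]
S = H·P̄·Hᵀ + R = [184]
K = P̄·Hᵀ·S⁻¹ = [33/184; -21/92]
x' − x̄ = [429/92, -273/46] = K·y
y = (KᵀK)⁻¹·Kᵀ·(x' − x̄) = [26]
z = y + H·x̄ = [26] + [-27] = [-1]

z = [-1]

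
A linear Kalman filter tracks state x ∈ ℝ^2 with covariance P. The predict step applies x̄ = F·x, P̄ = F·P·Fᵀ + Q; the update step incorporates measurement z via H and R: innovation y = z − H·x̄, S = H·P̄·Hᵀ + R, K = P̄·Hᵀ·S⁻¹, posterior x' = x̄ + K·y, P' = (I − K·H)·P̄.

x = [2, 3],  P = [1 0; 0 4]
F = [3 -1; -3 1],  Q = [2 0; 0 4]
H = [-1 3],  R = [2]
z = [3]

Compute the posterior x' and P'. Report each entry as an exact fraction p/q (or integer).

x' = [-33/124, 27/31]
P' = [201/62 29/31; 29/31 15/31]

x̄ = F·x = [3, -3]
P̄ = F·P·Fᵀ + Q = [15 -13; -13 17]
y = z − H·x̄ = [15]
S = H·P̄·Hᵀ + R = [248]
K = P̄·Hᵀ·S⁻¹ = [-27/124; 8/31]
x' = x̄ + K·y = [-33/124, 27/31]
P' = (I − K·H)·P̄ = [201/62 29/31; 29/31 15/31]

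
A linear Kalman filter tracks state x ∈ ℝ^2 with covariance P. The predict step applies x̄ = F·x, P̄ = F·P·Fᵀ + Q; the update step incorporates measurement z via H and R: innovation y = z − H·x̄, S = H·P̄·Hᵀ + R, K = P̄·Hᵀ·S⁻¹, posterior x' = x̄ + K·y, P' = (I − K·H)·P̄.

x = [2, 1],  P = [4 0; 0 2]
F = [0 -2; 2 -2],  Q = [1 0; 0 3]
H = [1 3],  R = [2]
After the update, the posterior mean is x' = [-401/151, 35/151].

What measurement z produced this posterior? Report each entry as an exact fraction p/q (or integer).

z = [-2]

x̄ = F·x = [-2, 2]
P̄ = F·P·Fᵀ + Q = [9 8; 8 27]
S = H·P̄·Hᵀ + R = [302]
K = P̄·Hᵀ·S⁻¹ = [33/302; 89/302]
x' − x̄ = [-99/151, -267/151] = K·y
y = (KᵀK)⁻¹·Kᵀ·(x' − x̄) = [-6]
z = y + H·x̄ = [-6] + [4] = [-2]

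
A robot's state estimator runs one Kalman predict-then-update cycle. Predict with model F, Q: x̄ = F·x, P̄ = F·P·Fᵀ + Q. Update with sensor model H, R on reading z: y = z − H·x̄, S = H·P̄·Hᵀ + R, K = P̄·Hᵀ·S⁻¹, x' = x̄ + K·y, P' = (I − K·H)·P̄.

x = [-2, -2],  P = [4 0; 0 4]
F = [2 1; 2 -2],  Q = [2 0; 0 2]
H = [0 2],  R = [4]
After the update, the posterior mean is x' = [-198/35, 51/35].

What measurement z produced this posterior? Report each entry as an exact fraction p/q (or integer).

z = [3]

x̄ = F·x = [-6, 0]
P̄ = F·P·Fᵀ + Q = [22 8; 8 34]
S = H·P̄·Hᵀ + R = [140]
K = P̄·Hᵀ·S⁻¹ = [4/35; 17/35]
x' − x̄ = [12/35, 51/35] = K·y
y = (KᵀK)⁻¹·Kᵀ·(x' − x̄) = [3]
z = y + H·x̄ = [3] + [0] = [3]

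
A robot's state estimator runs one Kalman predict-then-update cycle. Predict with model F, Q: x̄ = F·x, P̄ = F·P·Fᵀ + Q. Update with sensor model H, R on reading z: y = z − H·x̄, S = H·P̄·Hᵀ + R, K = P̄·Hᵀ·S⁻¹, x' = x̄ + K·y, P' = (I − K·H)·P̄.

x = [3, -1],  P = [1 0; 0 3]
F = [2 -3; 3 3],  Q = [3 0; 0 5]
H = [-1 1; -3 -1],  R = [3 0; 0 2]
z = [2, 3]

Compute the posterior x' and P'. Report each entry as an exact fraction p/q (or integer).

x' = [-20231/16151, 19850/16151]
P' = [4969/16151 -6797/16151; -6797/16151 27883/16151]

x̄ = F·x = [9, 6]
P̄ = F·P·Fᵀ + Q = [34 -21; -21 41]
y = z − H·x̄ = [5, 36]
S = H·P̄·Hᵀ + R = [120 103; 103 223]
K = P̄·Hᵀ·S⁻¹ = [-3922/16151 -4055/16151; 11560/16151 -3746/16151]
x' = x̄ + K·y = [-20231/16151, 19850/16151]
P' = (I − K·H)·P̄ = [4969/16151 -6797/16151; -6797/16151 27883/16151]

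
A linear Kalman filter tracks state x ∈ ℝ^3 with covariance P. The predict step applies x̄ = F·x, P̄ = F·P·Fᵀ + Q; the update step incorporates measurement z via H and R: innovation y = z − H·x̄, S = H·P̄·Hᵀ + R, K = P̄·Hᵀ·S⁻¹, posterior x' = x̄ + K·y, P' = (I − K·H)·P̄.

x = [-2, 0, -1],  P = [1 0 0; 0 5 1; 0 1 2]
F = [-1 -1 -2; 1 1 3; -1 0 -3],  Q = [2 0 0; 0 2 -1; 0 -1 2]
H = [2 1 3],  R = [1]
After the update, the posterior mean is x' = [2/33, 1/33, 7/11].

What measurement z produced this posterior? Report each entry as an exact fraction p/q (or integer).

z = [2]

x̄ = F·x = [4, -5, 5]
P̄ = F·P·Fᵀ + Q = [20 -23 16; -23 32 -23; 16 -23 21]
S = H·P̄·Hᵀ + R = [264]
K = P̄·Hᵀ·S⁻¹ = [65/264; -83/264; 3/11]
x' − x̄ = [-130/33, 166/33, -48/11] = K·y
y = (KᵀK)⁻¹·Kᵀ·(x' − x̄) = [-16]
z = y + H·x̄ = [-16] + [18] = [2]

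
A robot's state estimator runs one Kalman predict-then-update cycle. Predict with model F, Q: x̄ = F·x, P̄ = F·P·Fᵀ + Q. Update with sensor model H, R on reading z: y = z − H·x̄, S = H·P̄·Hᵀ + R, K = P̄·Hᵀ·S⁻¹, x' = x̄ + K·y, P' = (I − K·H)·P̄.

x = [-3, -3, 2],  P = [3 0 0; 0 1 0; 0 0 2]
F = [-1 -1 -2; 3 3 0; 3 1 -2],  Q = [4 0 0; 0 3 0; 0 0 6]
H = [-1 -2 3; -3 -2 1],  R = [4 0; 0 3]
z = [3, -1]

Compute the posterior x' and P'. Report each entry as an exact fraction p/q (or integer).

x̄ = F·x = [2, -18, -16]
P̄ = F·P·Fᵀ + Q = [16 -12 -2; -12 39 30; -2 30 42]
y = z − H·x̄ = [17, -15]
S = H·P̄·Hᵀ + R = [158 14; 14 93]
K = P̄·Hᵀ·S⁻¹ = [25/659 -188/659; 1200/7249 -1116/7249; 3246/7249 -1424/7249]
x' = x̄ + K·y = [4563/659, -93342/7249, -39442/7249]
P' = (I − K·H)·P̄ = [5606/659 -10764/659 -5274/659; -10764/659 240519/7249 122478/7249; -5274/659 122478/7249 66642/7249]

x' = [4563/659, -93342/7249, -39442/7249]
P' = [5606/659 -10764/659 -5274/659; -10764/659 240519/7249 122478/7249; -5274/659 122478/7249 66642/7249]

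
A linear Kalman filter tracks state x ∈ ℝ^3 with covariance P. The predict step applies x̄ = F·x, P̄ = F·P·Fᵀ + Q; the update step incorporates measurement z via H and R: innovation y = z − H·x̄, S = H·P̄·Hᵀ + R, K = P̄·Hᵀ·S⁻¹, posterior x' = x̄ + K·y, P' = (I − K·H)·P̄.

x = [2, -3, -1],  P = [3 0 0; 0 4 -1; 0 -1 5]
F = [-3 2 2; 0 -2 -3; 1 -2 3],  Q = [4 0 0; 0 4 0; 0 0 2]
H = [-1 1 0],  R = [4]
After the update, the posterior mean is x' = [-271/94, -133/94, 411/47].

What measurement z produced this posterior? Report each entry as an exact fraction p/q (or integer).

x̄ = F·x = [-14, 9, 5]
P̄ = F·P·Fᵀ + Q = [59 -36 3; -36 53 -29; 3 -29 78]
S = H·P̄·Hᵀ + R = [188]
K = P̄·Hᵀ·S⁻¹ = [-95/188; 89/188; -8/47]
x' − x̄ = [1045/94, -979/94, 176/47] = K·y
y = (KᵀK)⁻¹·Kᵀ·(x' − x̄) = [-22]
z = y + H·x̄ = [-22] + [23] = [1]

z = [1]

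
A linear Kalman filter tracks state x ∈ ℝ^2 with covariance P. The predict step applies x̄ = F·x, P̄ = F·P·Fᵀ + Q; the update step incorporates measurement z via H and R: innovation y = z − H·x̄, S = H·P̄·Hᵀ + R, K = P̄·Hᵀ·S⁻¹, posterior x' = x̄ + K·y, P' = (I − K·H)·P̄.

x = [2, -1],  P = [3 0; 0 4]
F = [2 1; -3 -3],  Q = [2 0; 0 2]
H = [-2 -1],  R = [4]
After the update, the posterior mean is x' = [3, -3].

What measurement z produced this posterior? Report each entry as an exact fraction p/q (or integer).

z = [-3]

x̄ = F·x = [3, -3]
P̄ = F·P·Fᵀ + Q = [18 -30; -30 65]
S = H·P̄·Hᵀ + R = [21]
K = P̄·Hᵀ·S⁻¹ = [-2/7; -5/21]
x' − x̄ = [0, 0] = K·y
y = (KᵀK)⁻¹·Kᵀ·(x' − x̄) = [0]
z = y + H·x̄ = [0] + [-3] = [-3]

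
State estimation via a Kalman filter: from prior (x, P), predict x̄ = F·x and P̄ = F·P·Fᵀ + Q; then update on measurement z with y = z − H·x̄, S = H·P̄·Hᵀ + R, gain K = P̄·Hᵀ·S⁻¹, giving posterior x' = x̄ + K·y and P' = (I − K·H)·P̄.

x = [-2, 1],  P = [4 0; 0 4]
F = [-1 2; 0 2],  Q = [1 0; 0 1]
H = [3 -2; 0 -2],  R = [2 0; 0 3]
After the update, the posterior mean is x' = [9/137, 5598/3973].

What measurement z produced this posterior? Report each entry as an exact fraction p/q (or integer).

x̄ = F·x = [4, 2]
P̄ = F·P·Fᵀ + Q = [21 16; 16 17]
S = H·P̄·Hᵀ + R = [67 -28; -28 71]
K = P̄·Hᵀ·S⁻¹ = [45/137 -44/137; 42/3973 -1886/3973]
x' − x̄ = [-539/137, -2348/3973] = K·y
y = (KᵀK)⁻¹·Kᵀ·(x' − x̄) = [-11, 1]
z = y + H·x̄ = [-11, 1] + [8, -4] = [-3, -3]

z = [-3, -3]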